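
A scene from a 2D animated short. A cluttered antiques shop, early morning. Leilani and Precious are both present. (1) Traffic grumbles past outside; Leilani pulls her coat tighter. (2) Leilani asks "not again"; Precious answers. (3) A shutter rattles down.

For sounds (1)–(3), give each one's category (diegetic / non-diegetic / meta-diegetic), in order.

(1) is diegetic: ambient/room sound belonging to the story's physical space.
(2) Leilani is a character speaking aloud in the scene → diegetic.
(3) is diegetic: a shutter is a real object/event in the scene's world.

diegetic, diegetic, diegetic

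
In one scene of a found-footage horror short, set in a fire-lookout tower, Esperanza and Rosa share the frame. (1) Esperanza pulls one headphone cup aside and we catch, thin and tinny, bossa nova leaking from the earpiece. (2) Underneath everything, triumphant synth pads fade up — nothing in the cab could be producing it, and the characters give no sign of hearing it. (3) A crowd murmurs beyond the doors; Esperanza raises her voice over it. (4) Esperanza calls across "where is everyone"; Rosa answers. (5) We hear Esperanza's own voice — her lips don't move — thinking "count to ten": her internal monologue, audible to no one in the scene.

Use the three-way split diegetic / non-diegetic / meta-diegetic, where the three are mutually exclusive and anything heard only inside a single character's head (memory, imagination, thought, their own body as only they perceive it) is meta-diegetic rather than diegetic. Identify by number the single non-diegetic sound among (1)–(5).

2

(1) the earpiece is a real device on Esperanza's head — source music → diegetic.
Sound (2): it has no source in the story world and no character can hear it — it's underscore, so non-diegetic.
Sound (3): it's the actual ambient sound of the location, so diegetic.
Sound (4): on-screen dialogue — Esperanza speaks and Rosa is there to hear, so diegetic.
(5) is meta-diegetic: it's Esperanza's unspoken thought, heard only by the audience via her subjectivity.
Only (2) is non-diegetic.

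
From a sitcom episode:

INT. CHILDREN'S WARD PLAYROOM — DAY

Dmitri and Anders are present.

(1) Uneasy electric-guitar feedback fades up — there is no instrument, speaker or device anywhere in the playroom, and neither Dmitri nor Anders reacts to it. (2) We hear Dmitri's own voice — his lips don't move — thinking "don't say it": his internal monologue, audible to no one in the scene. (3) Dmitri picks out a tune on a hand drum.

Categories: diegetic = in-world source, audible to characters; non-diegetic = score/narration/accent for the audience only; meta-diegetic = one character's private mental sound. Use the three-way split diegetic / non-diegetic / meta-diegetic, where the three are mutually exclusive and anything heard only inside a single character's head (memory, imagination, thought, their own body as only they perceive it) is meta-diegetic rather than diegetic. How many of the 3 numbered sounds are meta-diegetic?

1

(1) nothing in the playroom produces it and the characters don't hear it — pure soundtrack → non-diegetic.
Sound (2): it's Dmitri's unspoken thought, heard only by the audience via his subjectivity, so meta-diegetic.
(3) is diegetic: a character is playing a hand drum on screen.
So 1 of the 3 is meta-diegetic: (2).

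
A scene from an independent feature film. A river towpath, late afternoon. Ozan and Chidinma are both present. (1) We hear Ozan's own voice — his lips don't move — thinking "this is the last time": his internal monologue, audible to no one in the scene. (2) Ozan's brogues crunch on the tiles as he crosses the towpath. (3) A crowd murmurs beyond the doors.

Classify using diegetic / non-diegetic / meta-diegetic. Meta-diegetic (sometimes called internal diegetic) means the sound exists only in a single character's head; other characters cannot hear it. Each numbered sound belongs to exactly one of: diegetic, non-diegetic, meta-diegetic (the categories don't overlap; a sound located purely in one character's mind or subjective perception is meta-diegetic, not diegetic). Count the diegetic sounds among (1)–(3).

Sound (1): Ozan's thought-voice: a private mental sound no other character can hear, so meta-diegetic.
Sound (2): a character's body making contact with the set — an in-world sound, so diegetic.
(3) is diegetic: it's the actual ambient sound of the location.
So 2 of the 3 are diegetic: (2), (3).

2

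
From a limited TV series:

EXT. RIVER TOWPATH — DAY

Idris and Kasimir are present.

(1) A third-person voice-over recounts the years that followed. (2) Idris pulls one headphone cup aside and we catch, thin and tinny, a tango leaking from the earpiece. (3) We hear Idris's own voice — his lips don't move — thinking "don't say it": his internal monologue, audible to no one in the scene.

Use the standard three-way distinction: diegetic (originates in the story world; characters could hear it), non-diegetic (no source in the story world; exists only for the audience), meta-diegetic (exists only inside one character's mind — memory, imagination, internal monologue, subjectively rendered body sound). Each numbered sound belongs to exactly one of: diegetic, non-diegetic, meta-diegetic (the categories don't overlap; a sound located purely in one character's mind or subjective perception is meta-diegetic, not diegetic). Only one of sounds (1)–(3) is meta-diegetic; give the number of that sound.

(1) commentary laid over the scene from outside the fiction → non-diegetic.
(2) is diegetic: the headphones are an on-screen source.
Sound (3): internal monologue — inside Idris's mind, not spoken into the scene, so meta-diegetic.
Only (3) is meta-diegetic.

3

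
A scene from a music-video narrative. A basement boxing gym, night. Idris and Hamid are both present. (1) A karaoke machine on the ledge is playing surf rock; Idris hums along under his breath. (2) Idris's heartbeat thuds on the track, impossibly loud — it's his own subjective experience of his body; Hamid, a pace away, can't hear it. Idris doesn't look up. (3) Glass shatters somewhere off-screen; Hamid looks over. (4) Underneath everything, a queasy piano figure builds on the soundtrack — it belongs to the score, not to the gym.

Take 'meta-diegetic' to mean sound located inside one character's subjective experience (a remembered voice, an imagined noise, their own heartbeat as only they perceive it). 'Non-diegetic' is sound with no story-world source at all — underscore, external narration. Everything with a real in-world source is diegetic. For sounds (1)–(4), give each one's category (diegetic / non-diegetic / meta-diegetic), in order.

diegetic, meta-diegetic, diegetic, non-diegetic

(1) is diegetic: source music from a karaoke machine, which exists in the story world.
(2) is meta-diegetic: it's Idris's internal bodily sensation rendered as sound; only Idris 'hears' it.
(3) is diegetic: an in-world source (glass); characters could hear it.
(4) is non-diegetic: it has no source in the story world and no character can hear it — it's underscore.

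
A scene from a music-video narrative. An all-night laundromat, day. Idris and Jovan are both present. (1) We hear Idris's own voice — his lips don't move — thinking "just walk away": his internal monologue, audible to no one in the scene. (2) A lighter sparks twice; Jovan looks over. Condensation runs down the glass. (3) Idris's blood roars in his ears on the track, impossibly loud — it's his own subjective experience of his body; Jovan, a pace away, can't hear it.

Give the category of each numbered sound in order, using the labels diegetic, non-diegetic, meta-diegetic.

(1) it's Idris's unspoken thought, heard only by the audience via his subjectivity → meta-diegetic.
(2) an in-world source (a lighter); characters could hear it → diegetic.
Sound (3): point-of-audition from inside Idris's body; not a sound in the room, so meta-diegetic.

meta-diegetic, diegetic, meta-diegetic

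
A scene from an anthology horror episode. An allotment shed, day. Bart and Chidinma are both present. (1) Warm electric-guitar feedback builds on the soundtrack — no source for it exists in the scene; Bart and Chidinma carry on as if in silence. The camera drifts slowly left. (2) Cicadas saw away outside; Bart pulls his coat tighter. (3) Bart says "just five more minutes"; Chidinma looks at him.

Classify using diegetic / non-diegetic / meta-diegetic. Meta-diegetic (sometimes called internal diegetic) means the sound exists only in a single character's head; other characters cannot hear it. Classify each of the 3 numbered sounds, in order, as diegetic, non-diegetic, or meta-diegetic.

Sound (1): score with no on-screen or off-screen source; it exists for the audience alone, so non-diegetic.
Sound (2): ambient/room sound belonging to the story's physical space, so diegetic.
Sound (3): on-screen dialogue — Bart speaks and Chidinma is there to hear, so diegetic.

non-diegetic, diegetic, diegetic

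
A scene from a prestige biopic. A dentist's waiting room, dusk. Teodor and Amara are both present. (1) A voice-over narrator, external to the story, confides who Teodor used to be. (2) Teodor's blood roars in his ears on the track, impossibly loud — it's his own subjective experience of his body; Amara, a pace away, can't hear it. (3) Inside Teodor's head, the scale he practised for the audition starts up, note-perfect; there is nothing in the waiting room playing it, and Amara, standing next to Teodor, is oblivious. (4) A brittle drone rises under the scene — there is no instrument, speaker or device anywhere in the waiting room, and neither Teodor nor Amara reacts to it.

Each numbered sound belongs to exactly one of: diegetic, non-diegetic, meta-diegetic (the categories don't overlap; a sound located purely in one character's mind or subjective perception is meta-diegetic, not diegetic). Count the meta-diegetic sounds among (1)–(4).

2

(1) is non-diegetic: the narrator exists outside the story world, addressing only the audience.
(2) is meta-diegetic: it's Teodor's internal bodily sensation rendered as sound; only Teodor 'hears' it.
(3) the music is a memory playing inside Teodor's mind alone; no real-world source, Amara can't hear it → meta-diegetic.
Sound (4): nothing in the waiting room produces it and the characters don't hear it — pure soundtrack, so non-diegetic.
Meta-diegetic: (2), (3) — that's 2.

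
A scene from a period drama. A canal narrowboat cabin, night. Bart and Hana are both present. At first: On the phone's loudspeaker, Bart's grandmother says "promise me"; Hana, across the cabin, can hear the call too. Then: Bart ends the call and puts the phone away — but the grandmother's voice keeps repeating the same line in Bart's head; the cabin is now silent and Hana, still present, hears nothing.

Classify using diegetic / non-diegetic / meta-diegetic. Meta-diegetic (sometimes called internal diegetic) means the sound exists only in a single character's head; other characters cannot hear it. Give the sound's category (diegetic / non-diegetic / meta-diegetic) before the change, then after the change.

Before the change: the loudspeaker is an in-world source; both Bart and Hana hear the call → diegetic.
After the change: with the phone off, the voice continues only as Bart's private mental replay — Hana can't hear it → meta-diegetic.

diegetic, meta-diegetic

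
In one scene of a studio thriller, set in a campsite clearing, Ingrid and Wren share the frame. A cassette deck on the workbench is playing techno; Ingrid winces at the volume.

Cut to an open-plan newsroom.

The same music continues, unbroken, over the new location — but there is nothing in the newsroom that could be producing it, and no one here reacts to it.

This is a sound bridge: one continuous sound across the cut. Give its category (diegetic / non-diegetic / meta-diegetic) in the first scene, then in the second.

Scene one: a cassette deck is an on-screen source and Ingrid reacts to it → diegetic.
Scene two: there is no source in the newsroom and no one hears it — it's now underscore → non-diegetic.

diegetic, non-diegetic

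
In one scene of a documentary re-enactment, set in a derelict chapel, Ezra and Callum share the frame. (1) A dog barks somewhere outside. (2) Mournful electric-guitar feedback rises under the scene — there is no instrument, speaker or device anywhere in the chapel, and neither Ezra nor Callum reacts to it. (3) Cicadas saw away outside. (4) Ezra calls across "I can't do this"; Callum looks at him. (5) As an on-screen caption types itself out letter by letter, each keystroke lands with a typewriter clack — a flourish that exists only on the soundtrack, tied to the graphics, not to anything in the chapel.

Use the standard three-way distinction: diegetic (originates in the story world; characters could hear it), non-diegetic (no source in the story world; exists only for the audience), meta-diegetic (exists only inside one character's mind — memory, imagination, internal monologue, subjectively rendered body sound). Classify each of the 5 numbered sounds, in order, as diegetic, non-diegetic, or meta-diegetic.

(1) a dog is a real object/event in the scene's world → diegetic.
(2) nothing in the chapel produces it and the characters don't hear it — pure soundtrack → non-diegetic.
Sound (3): ambient/room sound belonging to the story's physical space, so diegetic.
(4) spoken by a character present in the story world → diegetic.
Sound (5): the caption isn't part of the story world, so neither is the sound tied to it, so non-diegetic.

diegetic, non-diegetic, diegetic, diegetic, non-diegetic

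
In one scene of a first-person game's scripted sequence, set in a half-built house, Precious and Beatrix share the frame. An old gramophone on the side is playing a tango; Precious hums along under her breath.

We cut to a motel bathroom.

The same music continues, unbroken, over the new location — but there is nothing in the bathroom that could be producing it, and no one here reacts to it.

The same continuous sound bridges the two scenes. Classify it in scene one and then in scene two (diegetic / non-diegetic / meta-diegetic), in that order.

Scene one: an old gramophone is an on-screen source and Precious reacts to it → diegetic.
Scene two: there is no source in the bathroom and no one hears it — it's now underscore → non-diegetic.

diegetic, non-diegetic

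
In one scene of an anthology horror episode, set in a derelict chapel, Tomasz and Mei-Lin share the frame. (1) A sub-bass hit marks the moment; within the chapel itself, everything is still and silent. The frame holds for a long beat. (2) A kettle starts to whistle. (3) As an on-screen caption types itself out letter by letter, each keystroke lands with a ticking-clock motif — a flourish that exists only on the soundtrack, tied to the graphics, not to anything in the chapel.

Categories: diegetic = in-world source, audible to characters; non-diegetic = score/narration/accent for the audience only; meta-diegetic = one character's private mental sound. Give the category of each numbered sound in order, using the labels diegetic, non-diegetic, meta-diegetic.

non-diegetic, diegetic, non-diegetic

(1) is non-diegetic: it's a sound-design accent with no in-world source; no one in the scene can hear it.
(2) an in-world source (a kettle); characters could hear it → diegetic.
(3) is non-diegetic: it accompanies on-screen graphics, not anything inside the story world.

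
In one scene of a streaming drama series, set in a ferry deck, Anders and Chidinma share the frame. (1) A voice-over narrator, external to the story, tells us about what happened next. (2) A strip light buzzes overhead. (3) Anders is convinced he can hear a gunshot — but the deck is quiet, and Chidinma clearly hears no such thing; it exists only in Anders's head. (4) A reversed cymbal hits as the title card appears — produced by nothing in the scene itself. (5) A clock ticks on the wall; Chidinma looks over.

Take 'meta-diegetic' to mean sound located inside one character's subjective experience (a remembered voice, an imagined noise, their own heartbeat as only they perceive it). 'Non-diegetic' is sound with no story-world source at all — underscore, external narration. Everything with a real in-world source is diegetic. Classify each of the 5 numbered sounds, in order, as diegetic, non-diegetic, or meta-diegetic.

(1) is non-diegetic: commentary laid over the scene from outside the fiction.
(2) is diegetic: ambient/room sound belonging to the story's physical space.
Sound (3): the sound is imagined by Anders; nothing in the story world is producing it and Chidinma can't hear it, so meta-diegetic.
(4) is non-diegetic: it's a sound-design accent with no in-world source; no one in the scene can hear it.
(5) is diegetic: an in-world source (a clock); characters could hear it.

non-diegetic, diegetic, meta-diegetic, non-diegetic, diegetic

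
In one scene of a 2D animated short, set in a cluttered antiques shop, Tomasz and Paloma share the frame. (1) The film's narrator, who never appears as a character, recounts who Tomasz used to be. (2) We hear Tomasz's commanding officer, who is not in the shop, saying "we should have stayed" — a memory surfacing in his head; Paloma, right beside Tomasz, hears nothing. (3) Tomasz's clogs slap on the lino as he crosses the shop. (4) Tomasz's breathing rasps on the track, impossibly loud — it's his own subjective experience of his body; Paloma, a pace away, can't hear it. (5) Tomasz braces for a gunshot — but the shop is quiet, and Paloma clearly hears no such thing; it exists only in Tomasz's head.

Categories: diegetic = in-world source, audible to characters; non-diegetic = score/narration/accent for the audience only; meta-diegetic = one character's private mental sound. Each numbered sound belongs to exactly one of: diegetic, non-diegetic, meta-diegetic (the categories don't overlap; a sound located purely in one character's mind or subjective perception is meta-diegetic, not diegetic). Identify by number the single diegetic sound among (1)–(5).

Sound (1): the narrator exists outside the story world, addressing only the audience, so non-diegetic.
(2) is meta-diegetic: it's Tomasz's recollection rendered as sound; the other character can't hear it.
(3) a character's body making contact with the set — an in-world sound → diegetic.
Sound (4): a subjective body sound — Tomasz's private perception, inaudible to Paloma, so meta-diegetic.
(5) is meta-diegetic: Tomasz alone 'hears' it — an imagined sound, not present in the space.
Only (3) is diegetic.

3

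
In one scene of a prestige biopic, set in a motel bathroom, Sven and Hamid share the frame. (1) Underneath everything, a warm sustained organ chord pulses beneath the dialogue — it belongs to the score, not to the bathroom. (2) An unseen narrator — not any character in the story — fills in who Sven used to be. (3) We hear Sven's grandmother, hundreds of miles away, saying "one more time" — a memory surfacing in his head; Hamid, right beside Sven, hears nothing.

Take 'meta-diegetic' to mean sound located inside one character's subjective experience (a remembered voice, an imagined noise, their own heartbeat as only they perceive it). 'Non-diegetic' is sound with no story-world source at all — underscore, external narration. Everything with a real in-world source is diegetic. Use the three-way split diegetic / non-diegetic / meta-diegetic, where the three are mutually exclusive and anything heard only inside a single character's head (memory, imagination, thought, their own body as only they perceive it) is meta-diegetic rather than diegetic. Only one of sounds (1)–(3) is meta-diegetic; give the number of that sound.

3

(1) is non-diegetic: score with no on-screen or off-screen source; it exists for the audience alone.
Sound (2): the narrator exists outside the story world, addressing only the audience, so non-diegetic.
(3) a remembered line, private to Sven — not present in the room, not audible to Hamid → meta-diegetic.
Only (3) is meta-diegetic.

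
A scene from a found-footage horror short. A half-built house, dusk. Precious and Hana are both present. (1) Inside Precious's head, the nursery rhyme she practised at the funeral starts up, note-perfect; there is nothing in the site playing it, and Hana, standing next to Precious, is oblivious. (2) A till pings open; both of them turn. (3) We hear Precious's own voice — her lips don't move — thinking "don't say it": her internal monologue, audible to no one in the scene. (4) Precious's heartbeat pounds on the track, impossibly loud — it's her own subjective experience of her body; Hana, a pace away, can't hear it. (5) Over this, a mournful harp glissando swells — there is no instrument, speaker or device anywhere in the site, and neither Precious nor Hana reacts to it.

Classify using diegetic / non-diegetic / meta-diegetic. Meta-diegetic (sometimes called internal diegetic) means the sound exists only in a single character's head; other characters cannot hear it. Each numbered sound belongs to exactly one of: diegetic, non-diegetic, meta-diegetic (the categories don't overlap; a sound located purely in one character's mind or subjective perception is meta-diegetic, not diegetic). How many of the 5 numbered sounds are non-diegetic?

1

Sound (1): the music is a memory playing inside Precious's mind alone; no real-world source, Hana can't hear it, so meta-diegetic.
(2) is diegetic: an in-world source (a till); characters could hear it.
(3) is meta-diegetic: Precious's thought-voice: a private mental sound no other character can hear.
(4) is meta-diegetic: it's Precious's internal bodily sensation rendered as sound; only Precious 'hears' it.
(5) is non-diegetic: nothing in the site produces it and the characters don't hear it — pure soundtrack.
So 1 of the 5 is non-diegetic: (5).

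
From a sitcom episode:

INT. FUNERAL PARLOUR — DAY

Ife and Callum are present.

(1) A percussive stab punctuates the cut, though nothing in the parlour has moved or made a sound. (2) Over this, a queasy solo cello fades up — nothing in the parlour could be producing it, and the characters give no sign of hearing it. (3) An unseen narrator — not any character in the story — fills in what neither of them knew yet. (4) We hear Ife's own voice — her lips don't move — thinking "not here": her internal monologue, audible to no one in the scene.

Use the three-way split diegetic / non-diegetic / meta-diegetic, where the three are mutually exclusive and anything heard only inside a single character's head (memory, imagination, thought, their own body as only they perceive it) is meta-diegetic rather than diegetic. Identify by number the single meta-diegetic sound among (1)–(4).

4

(1) it's a sound-design accent with no in-world source; no one in the scene can hear it → non-diegetic.
(2) it has no source in the story world and no character can hear it — it's underscore → non-diegetic.
Sound (3): external voice-over — not a character, not heard by anyone in the scene, so non-diegetic.
(4) internal monologue — inside Ife's mind, not spoken into the scene → meta-diegetic.
Only (4) is meta-diegetic.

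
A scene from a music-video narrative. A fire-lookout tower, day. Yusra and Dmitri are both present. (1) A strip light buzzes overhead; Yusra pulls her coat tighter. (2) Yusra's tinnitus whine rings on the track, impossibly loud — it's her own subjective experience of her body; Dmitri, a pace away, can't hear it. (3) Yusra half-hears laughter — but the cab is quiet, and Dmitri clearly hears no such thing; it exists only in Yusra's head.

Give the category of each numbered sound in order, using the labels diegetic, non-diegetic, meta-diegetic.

diegetic, meta-diegetic, meta-diegetic

(1) a strip light is part of the location's real environment → diegetic.
(2) is meta-diegetic: a subjective body sound — Yusra's private perception, inaudible to Dmitri.
(3) is meta-diegetic: subjective to Yusra: the cab is silent and Dmitri hears nothing.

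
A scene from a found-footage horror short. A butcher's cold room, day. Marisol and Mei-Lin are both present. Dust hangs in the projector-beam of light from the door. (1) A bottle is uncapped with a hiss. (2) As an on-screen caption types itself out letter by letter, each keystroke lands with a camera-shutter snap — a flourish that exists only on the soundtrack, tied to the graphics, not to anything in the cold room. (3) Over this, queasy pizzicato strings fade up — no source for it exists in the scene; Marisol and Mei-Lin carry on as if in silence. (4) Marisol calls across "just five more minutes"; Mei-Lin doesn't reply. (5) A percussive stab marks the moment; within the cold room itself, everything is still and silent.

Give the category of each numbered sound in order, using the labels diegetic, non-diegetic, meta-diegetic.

(1) the sound comes from a bottle physically present in the location → diegetic.
(2) is non-diegetic: sound married to a title/caption — outside the diegesis by definition.
(3) score with no on-screen or off-screen source; it exists for the audience alone → non-diegetic.
Sound (4): Marisol is a character speaking aloud in the scene, so diegetic.
Sound (5): an editorial stinger — it belongs to the cut, not the story world, so non-diegetic.

diegetic, non-diegetic, non-diegetic, diegetic, non-diegetic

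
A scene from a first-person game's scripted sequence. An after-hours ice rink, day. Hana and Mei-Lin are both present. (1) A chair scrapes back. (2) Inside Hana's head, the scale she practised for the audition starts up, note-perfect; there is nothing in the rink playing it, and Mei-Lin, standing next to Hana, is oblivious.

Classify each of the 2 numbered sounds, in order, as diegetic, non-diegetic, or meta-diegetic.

diegetic, meta-diegetic

(1) is diegetic: an in-world source (a chair); characters could hear it.
(2) is meta-diegetic: the music is a memory playing inside Hana's mind alone; no real-world source, Mei-Lin can't hear it.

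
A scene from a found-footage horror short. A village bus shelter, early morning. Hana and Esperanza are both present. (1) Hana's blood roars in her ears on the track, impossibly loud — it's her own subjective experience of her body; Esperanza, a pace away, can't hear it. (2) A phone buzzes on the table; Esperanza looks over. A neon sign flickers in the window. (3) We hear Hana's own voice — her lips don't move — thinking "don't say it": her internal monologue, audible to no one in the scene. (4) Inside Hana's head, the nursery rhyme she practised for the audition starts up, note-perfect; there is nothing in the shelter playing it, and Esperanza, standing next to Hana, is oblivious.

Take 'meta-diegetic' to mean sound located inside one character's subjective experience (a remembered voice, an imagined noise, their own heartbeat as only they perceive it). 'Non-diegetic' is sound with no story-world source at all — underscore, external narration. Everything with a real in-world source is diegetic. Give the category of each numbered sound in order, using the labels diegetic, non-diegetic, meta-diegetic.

meta-diegetic, diegetic, meta-diegetic, meta-diegetic

(1) is meta-diegetic: a subjective body sound — Hana's private perception, inaudible to Esperanza.
Sound (2): an in-world source (a phone); characters could hear it, so diegetic.
(3) Hana's thought-voice: a private mental sound no other character can hear → meta-diegetic.
(4) the music is a memory playing inside Hana's mind alone; no real-world source, Esperanza can't hear it → meta-diegetic.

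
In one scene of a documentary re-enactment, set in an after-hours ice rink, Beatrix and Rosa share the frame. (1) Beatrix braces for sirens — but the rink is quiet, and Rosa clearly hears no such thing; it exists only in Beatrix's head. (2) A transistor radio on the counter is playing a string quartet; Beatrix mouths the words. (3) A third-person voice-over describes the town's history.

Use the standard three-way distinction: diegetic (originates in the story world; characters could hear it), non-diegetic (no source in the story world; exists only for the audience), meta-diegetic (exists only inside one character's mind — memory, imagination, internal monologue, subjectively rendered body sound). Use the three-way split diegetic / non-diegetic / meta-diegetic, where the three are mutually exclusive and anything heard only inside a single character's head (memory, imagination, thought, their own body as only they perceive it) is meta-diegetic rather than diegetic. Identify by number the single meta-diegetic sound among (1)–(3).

(1) is meta-diegetic: Beatrix alone 'hears' it — an imagined sound, not present in the space.
(2) is diegetic: source music from a transistor radio, which exists in the story world.
(3) commentary laid over the scene from outside the fiction → non-diegetic.
Only (1) is meta-diegetic.

1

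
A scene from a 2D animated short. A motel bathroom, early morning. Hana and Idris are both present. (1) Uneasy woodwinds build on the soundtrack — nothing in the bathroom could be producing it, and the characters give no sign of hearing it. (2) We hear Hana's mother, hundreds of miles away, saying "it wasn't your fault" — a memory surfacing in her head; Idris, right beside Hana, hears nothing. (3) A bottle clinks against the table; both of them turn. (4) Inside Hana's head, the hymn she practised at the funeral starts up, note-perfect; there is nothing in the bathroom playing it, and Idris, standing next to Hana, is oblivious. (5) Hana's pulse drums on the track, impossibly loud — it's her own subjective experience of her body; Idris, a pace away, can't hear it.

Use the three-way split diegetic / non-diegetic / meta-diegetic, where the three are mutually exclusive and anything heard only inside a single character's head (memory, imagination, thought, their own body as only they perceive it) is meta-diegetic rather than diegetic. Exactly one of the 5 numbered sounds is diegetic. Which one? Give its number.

Sound (1): score with no on-screen or off-screen source; it exists for the audience alone, so non-diegetic.
(2) is meta-diegetic: a remembered line, private to Hana — not present in the room, not audible to Idris.
(3) an in-world source (a bottle); characters could hear it → diegetic.
(4) is meta-diegetic: it lives in Hana's subjectivity, not in the bathroom.
(5) is meta-diegetic: it's Hana's internal bodily sensation rendered as sound; only Hana 'hears' it.
Only (3) is diegetic.

3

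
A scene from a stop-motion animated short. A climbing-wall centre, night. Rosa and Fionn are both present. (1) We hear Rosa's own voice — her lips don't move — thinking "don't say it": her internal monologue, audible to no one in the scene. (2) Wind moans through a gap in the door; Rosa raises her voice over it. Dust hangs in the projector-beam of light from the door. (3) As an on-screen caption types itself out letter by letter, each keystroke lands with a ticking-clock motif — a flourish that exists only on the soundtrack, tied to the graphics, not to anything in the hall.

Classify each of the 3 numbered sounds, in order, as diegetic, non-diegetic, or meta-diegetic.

meta-diegetic, diegetic, non-diegetic

(1) it's Rosa's unspoken thought, heard only by the audience via her subjectivity → meta-diegetic.
(2) is diegetic: wind is part of the location's real environment.
(3) is non-diegetic: the caption isn't part of the story world, so neither is the sound tied to it.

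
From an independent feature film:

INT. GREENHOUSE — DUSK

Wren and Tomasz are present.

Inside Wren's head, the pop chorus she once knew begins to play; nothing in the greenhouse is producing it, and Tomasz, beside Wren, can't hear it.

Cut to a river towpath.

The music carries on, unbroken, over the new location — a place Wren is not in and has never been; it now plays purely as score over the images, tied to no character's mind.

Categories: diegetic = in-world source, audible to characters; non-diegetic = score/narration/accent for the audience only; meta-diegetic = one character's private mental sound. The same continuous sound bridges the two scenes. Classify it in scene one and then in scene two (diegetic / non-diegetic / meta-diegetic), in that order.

meta-diegetic, non-diegetic

Scene one: the music exists only inside Wren's mind; Tomasz can't hear it → meta-diegetic.
Scene two: it's detached from Wren entirely and plays over unrelated images with no in-world source — conventional underscore → non-diegetic.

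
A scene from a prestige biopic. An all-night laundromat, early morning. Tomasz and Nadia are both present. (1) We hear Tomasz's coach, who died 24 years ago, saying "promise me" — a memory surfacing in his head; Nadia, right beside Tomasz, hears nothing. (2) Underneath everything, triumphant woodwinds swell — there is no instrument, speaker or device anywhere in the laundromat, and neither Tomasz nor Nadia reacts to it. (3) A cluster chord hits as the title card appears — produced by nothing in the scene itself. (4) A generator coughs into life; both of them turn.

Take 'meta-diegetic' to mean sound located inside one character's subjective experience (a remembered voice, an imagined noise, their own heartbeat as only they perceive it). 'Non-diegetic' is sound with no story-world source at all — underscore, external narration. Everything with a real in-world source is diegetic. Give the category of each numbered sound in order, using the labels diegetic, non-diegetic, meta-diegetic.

meta-diegetic, non-diegetic, non-diegetic, diegetic

(1) is meta-diegetic: the voice is a memory playing only inside Tomasz's mind; Nadia can't hear it.
(2) nothing in the laundromat produces it and the characters don't hear it — pure soundtrack → non-diegetic.
(3) is non-diegetic: nothing in the scene produces it; it's an accent added for the audience.
(4) the sound comes from a generator physically present in the location → diegetic.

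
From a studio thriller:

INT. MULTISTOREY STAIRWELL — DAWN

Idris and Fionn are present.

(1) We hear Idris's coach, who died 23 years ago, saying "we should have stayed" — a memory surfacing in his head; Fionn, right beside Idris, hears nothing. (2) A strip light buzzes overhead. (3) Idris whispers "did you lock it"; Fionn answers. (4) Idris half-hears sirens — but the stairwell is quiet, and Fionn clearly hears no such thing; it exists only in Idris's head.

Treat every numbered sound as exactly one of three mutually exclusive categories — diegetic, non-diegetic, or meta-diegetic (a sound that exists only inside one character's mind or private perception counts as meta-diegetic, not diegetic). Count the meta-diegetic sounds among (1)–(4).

Sound (1): it's Idris's recollection rendered as sound; the other character can't hear it, so meta-diegetic.
(2) it's the actual ambient sound of the location → diegetic.
(3) is diegetic: on-screen dialogue — Idris speaks and Fionn is there to hear.
Sound (4): Idris alone 'hears' it — an imagined sound, not present in the space, so meta-diegetic.
So 2 of the 4 are meta-diegetic: (1), (4).

2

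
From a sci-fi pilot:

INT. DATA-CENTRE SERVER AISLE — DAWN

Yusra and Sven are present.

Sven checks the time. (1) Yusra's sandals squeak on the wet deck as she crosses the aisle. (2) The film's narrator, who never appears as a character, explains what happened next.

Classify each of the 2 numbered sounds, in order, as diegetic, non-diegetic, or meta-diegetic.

diegetic, non-diegetic

(1) Yusra's footsteps are produced in the story world → diegetic.
(2) external voice-over — not a character, not heard by anyone in the scene → non-diegetic.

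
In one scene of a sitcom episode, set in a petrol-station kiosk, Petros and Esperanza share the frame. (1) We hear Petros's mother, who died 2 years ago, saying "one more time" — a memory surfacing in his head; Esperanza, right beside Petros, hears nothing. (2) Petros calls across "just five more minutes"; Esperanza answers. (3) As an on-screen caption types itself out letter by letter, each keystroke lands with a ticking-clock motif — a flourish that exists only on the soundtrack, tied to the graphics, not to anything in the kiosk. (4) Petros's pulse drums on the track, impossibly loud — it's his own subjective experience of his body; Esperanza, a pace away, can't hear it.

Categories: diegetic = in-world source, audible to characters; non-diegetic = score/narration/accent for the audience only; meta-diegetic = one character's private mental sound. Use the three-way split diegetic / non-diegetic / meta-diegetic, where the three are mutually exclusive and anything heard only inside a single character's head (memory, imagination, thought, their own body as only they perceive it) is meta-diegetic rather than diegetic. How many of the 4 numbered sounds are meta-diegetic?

Sound (1): the voice is a memory playing only inside Petros's mind; Esperanza can't hear it, so meta-diegetic.
(2) is diegetic: on-screen dialogue — Petros speaks and Esperanza is there to hear.
(3) it accompanies on-screen graphics, not anything inside the story world → non-diegetic.
(4) is meta-diegetic: point-of-audition from inside Petros's body; not a sound in the room.
Meta-diegetic: (1), (4) — that's 2.

2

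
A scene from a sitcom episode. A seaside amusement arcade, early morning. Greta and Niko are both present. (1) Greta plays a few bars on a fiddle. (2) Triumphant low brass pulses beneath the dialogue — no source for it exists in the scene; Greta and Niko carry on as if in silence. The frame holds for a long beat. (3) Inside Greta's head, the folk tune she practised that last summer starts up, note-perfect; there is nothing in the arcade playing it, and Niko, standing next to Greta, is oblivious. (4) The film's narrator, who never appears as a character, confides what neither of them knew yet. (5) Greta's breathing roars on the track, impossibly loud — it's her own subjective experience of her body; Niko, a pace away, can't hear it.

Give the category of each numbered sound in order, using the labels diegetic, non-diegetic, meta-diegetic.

diegetic, non-diegetic, meta-diegetic, non-diegetic, meta-diegetic

(1) is diegetic: Greta is producing the music live, in the story world.
(2) is non-diegetic: score with no on-screen or off-screen source; it exists for the audience alone.
Sound (3): remembered music, private to Greta — Niko is oblivious because it isn't in the room, so meta-diegetic.
(4) external voice-over — not a character, not heard by anyone in the scene → non-diegetic.
(5) is meta-diegetic: a subjective body sound — Greta's private perception, inaudible to Niko.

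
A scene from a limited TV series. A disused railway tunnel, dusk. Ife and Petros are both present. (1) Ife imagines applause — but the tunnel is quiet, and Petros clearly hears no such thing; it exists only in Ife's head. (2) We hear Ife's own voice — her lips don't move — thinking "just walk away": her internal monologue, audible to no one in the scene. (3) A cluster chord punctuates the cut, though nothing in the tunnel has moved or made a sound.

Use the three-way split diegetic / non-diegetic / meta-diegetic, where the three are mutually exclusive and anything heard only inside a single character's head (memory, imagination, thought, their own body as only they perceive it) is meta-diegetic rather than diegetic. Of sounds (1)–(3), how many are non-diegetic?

1

(1) is meta-diegetic: subjective to Ife: the tunnel is silent and Petros hears nothing.
(2) is meta-diegetic: it's Ife's unspoken thought, heard only by the audience via her subjectivity.
Sound (3): an editorial stinger — it belongs to the cut, not the story world, so non-diegetic.
Non-diegetic: (3) — that's 1.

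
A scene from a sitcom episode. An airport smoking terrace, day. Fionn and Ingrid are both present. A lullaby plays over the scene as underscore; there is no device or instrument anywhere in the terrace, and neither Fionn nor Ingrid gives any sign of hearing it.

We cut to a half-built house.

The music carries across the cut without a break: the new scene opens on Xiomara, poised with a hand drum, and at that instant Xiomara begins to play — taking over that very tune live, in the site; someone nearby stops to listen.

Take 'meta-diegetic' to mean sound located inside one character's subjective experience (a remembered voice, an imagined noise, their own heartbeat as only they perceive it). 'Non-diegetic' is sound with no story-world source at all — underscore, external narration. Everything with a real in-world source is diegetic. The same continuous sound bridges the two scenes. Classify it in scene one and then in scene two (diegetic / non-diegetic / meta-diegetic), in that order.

non-diegetic, diegetic

Scene one: there's no in-world source anywhere and no character hears it — underscore for the audience only → non-diegetic.
Scene two: from the moment Xiomara starts playing, the tune is being performed on a hand drum inside the story world and another character hears it → diegetic.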